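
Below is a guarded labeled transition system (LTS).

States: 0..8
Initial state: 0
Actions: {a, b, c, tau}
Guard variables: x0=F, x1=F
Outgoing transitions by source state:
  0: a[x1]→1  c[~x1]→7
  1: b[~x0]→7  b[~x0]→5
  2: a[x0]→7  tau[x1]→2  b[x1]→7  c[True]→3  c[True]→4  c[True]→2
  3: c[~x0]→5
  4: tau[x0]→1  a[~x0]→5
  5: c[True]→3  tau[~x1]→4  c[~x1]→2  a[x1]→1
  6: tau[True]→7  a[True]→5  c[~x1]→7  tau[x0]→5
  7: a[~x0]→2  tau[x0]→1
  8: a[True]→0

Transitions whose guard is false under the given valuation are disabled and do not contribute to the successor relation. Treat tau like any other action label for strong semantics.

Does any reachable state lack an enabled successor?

Answer: DEADLOCK-FREE

Analysis:
Reachable = {0,2,3,4,5,7}
  0: c→7  [1 exit(s)]
  2: c→2  c→3  c→4  [3 exit(s)]
  3: c→5  [1 exit(s)]
  4: a→5  [1 exit(s)]
  5: c→2  c→3  tau→4  [3 exit(s)]
  7: a→2  [1 exit(s)]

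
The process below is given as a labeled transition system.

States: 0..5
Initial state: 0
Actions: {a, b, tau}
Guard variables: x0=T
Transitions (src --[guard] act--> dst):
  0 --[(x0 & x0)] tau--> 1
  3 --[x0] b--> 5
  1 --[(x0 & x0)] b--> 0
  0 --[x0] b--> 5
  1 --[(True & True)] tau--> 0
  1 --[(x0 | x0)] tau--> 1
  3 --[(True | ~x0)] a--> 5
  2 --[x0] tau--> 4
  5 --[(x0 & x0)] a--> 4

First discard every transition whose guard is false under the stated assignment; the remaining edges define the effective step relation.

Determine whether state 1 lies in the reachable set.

Answer: REACHABLE

Trace:
After dropping false guards: 9 live edges.
depth 0: {0}
depth 1: {1,5}  total {0,1,5}
depth 2: {4}  total {0,1,4,5}
Reachable = {0,1,4,5}
witness 1: tau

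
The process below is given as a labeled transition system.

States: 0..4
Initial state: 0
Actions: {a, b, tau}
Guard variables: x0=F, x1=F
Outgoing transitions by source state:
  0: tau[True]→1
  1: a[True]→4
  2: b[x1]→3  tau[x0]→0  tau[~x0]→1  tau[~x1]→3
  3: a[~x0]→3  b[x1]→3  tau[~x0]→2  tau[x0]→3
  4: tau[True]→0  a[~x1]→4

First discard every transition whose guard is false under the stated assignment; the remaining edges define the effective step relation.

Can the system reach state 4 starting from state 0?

Answer: REACHABLE

Analysis:
8 transition(s) survive guard evaluation.
depth 0: {0}
depth 1: {1}  total {0,1}
depth 2: {4}  total {0,1,4}
Reachable = {0,1,4}
Path to 4: tau·a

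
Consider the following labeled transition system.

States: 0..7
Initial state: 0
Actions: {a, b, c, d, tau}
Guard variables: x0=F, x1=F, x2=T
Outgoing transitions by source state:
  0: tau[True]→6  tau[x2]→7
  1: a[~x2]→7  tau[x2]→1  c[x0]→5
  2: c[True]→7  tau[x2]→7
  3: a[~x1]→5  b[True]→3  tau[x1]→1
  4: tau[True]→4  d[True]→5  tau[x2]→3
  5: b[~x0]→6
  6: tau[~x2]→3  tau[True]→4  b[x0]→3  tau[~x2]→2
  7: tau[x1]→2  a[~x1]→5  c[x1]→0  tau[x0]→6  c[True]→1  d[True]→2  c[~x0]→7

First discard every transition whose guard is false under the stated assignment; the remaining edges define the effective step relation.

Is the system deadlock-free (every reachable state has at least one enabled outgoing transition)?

Answer: DEADLOCK-FREE

Trace:
R = {0,1,2,3,4,5,6,7}
  0: tau→6  tau→7  [2 exit(s)]
  1: tau→1  [1 exit(s)]
  2: c→7  tau→7  [2 exit(s)]
  3: a→5  b→3  [2 exit(s)]
  4: d→5  tau→3  tau→4  [3 exit(s)]
  5: b→6  [1 exit(s)]
  6: tau→4  [1 exit(s)]
  7: a→5  c→1  c→7  d→2  [4 exit(s)]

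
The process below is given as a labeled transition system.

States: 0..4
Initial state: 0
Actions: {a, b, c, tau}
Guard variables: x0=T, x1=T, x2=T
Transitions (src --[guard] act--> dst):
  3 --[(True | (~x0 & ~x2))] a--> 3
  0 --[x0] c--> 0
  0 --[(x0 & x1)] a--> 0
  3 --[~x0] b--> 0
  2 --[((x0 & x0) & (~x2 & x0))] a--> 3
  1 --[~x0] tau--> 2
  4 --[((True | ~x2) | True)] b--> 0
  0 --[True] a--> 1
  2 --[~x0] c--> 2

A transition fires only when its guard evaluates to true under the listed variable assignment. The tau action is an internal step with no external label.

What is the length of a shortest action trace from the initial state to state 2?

Answer: UNREACHABLE

Analysis:
Breadth-first toward 2:
  L0 = {0}
  L1 = {1}
2 never appears.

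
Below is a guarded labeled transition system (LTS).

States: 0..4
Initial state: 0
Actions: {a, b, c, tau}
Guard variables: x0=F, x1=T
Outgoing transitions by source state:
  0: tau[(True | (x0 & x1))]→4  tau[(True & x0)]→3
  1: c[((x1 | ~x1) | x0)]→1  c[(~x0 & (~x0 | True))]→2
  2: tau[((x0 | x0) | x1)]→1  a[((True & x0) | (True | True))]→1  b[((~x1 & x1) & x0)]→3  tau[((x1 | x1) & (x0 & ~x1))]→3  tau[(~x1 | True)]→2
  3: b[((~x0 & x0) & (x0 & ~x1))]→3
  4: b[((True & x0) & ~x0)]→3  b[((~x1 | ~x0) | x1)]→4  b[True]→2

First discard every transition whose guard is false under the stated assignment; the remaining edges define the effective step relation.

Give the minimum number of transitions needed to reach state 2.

Answer: 2

Analysis:
Breadth-first toward 2:
  depth 0: {0}
  depth 1: {4}
  depth 2: {2}
depth(2)=2, e.g. tau·b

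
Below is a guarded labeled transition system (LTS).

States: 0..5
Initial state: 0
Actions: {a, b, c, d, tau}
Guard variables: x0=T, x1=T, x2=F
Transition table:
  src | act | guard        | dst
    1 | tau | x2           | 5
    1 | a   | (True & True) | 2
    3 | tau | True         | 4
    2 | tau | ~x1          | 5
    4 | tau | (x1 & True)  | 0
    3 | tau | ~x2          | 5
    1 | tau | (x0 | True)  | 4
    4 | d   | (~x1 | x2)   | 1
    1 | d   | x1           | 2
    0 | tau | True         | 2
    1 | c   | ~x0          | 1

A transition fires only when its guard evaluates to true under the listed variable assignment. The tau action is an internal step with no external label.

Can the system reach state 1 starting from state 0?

7 transition(s) survive guard evaluation.
Layer 0: {0}
Layer 1: {2}  now seen {0,2}
Reachable = {0,2}

Answer: UNREACHABLE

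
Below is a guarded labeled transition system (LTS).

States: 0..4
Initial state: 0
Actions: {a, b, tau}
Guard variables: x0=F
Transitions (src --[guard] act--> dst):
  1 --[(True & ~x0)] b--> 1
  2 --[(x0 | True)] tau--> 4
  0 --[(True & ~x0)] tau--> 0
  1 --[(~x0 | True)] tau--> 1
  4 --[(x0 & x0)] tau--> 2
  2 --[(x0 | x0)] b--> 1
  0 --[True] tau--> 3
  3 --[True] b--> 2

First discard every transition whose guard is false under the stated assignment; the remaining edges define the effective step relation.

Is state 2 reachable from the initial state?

Guard filter leaves 6 enabled edge(s).
L0 = {0}
L1 = {3}  now seen {0,3}
L2 = {2}  now seen {0,2,3}
L3 = {4}  now seen {0,2,3,4}
Reachable = {0,2,3,4}
trace reaching 2: tau·b

Answer: REACHABLE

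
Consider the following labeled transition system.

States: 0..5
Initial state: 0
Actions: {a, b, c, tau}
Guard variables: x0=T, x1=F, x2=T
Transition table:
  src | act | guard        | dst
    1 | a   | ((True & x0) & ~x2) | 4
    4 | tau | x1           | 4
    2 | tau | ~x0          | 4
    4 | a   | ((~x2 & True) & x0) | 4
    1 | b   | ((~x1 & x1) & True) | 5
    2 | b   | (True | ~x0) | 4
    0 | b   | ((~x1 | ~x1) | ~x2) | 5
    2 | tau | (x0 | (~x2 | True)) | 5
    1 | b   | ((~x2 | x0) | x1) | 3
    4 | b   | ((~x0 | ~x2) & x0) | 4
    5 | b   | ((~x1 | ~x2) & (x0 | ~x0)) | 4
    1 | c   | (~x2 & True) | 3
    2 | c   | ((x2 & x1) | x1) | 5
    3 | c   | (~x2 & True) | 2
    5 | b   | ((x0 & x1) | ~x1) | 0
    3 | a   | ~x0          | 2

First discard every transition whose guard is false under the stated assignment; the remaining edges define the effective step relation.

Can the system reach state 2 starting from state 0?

Answer: UNREACHABLE

Working:
6 transition(s) survive guard evaluation.
L0 = {0}
L1 = {5}  cumulative {0,5}
L2 = {4}  cumulative {0,4,5}
R = {0,4,5}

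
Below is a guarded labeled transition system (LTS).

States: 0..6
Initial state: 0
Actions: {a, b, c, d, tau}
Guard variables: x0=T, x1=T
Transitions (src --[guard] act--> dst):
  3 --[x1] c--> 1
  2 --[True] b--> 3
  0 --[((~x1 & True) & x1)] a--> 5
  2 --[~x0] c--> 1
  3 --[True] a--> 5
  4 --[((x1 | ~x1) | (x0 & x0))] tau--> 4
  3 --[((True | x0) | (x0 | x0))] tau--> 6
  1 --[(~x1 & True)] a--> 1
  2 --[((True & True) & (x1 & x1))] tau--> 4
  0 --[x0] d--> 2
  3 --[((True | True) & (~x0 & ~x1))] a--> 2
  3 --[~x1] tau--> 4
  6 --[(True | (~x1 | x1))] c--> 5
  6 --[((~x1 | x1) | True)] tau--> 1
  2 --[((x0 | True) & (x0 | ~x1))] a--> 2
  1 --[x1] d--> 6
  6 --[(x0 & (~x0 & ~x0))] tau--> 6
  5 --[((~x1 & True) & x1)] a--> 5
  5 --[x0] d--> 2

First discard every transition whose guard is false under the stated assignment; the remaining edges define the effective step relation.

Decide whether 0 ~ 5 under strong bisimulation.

Bisimulation quotient by refinement:
  π0 = {{0,1,2,3,4,5,6}}
  π1 = {{0,1,5},{2},{3},{4},{6}}
  π2 = {{0,5},{1},{2},{3},{4},{6}}
6 equivalence class(es) (converged in 3)
class of 0: {0,5}; class of 5: {0,5}

Answer: BISIMILAR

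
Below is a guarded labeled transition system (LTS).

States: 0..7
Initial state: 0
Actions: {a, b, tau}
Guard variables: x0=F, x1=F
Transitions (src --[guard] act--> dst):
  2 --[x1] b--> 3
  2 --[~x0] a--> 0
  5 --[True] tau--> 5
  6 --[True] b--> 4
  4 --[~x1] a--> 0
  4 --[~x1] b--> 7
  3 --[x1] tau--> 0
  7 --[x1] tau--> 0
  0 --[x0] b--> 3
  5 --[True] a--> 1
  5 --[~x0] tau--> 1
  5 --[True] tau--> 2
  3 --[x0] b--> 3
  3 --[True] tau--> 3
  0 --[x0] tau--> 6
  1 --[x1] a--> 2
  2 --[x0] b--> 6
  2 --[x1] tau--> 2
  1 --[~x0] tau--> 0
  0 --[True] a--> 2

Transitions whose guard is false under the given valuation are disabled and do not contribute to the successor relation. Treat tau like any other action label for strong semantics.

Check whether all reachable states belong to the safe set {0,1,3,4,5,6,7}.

Answer: INVARIANT VIOLATED at state 2

Trace:
Safe = {0,1,3,4,5,6,7}
Reachable = {0,2}
  0: ok
  2: ✗ unsafe
reach 2 via a — violates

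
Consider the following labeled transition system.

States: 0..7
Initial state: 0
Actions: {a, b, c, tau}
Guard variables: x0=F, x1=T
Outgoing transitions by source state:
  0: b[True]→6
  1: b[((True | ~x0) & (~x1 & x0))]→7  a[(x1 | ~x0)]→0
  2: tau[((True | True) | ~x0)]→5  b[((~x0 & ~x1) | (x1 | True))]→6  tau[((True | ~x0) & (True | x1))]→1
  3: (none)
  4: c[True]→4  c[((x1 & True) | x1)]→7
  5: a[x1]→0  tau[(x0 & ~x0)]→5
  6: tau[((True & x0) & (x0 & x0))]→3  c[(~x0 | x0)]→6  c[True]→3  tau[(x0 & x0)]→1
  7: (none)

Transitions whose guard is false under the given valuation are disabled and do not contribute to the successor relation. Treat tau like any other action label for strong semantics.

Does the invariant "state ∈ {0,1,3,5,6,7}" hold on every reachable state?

Inv-set: {0,1,3,5,6,7}
R = {0,3,6}
  0: ok
  3: ok
  6: ok

Answer: INVARIANT HOLDS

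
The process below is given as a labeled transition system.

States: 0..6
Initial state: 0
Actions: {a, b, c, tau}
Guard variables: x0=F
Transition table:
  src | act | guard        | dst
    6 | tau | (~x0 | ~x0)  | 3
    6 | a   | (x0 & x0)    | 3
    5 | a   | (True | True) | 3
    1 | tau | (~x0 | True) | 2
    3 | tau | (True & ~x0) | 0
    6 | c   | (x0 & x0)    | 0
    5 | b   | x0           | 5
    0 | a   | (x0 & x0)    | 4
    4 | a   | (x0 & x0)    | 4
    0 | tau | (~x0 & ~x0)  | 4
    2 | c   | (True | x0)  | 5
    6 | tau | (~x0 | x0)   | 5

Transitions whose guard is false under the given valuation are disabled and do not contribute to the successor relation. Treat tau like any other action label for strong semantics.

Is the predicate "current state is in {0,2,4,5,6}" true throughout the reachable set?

Safe = {0,2,4,5,6}
Reachable = {0,4}
  0: safe
  4: safe

Answer: INVARIANT HOLDS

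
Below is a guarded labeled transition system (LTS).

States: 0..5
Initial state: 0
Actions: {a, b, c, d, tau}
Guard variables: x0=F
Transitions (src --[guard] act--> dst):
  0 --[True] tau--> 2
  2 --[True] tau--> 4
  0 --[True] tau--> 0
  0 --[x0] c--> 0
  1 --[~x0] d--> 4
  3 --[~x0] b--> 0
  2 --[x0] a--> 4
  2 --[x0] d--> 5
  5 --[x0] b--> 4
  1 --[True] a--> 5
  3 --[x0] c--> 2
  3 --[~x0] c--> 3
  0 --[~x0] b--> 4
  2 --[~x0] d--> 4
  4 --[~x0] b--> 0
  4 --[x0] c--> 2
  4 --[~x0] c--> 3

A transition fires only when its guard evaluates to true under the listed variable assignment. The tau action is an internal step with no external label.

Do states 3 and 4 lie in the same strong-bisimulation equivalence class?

Compute ~ classes (split until stable):
  round 0: {{0,1,2,3,4,5}}
  round 1: {{0},{1},{2},{3,4},{5}}
5 equivalence class(es) (converged in 2)
3∈{3,4}, 4∈{3,4}

Answer: BISIMILAR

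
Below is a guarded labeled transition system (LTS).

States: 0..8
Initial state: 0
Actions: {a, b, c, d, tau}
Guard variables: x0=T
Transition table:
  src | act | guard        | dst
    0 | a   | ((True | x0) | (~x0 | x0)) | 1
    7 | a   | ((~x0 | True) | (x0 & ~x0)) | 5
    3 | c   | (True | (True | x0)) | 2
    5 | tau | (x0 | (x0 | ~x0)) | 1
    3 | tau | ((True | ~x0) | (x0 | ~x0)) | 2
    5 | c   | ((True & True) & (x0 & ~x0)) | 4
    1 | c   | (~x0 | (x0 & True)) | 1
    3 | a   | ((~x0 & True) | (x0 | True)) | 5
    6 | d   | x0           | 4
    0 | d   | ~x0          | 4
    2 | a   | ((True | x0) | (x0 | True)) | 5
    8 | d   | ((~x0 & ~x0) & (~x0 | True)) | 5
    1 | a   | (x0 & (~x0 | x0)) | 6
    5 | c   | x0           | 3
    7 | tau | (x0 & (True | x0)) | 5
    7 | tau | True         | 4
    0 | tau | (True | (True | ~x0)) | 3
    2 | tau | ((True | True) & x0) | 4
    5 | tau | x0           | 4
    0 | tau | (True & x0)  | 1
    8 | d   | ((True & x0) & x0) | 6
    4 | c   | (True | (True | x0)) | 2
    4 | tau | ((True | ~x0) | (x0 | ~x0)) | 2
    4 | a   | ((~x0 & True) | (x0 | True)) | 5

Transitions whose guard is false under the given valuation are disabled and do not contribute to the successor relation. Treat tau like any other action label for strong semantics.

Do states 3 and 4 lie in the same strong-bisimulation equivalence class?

Answer: BISIMILAR

Trace:
Bisimulation quotient by refinement:
  P[0] = {{0,1,2,3,4,5,6,7,8}}
  P[1] = {{0,2,7},{1},{3,4},{5},{6,8}}
  P[2] = {{0},{1},{2},{3,4},{5},{6},{7},{8}}
8 equivalence class(es) (converged in 3)
3∈{3,4}, 4∈{3,4}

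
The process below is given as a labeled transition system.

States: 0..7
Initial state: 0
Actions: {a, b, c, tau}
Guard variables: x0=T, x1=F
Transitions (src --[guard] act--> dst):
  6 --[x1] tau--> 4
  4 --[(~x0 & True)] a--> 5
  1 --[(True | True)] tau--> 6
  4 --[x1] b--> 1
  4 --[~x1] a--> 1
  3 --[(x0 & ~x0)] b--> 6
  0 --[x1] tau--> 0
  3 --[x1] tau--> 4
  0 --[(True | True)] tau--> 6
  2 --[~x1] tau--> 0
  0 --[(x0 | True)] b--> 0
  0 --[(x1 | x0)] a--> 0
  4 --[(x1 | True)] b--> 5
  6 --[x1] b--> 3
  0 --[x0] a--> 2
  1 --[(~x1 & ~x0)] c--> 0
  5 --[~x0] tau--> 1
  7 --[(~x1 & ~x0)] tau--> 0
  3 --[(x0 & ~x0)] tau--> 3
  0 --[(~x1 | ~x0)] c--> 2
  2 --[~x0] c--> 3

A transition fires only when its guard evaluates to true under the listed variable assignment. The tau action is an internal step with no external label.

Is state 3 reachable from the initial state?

Guard filter leaves 9 enabled edge(s).
Layer 0: {0}
Layer 1: {2,6}  cumulative {0,2,6}
Reachable = {0,2,6}

Answer: UNREACHABLE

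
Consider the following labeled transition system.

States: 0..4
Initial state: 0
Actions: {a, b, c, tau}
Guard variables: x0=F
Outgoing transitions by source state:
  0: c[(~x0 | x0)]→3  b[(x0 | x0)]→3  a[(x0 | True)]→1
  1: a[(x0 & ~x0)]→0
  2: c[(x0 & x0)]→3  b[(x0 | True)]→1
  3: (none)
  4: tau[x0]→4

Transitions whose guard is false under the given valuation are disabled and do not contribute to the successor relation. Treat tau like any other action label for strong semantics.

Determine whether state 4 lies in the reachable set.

Answer: UNREACHABLE

Analysis:
Guard filter leaves 3 enabled edge(s).
L0 = {0}
L1 = {1,3}  now seen {0,1,3}
R = {0,1,3}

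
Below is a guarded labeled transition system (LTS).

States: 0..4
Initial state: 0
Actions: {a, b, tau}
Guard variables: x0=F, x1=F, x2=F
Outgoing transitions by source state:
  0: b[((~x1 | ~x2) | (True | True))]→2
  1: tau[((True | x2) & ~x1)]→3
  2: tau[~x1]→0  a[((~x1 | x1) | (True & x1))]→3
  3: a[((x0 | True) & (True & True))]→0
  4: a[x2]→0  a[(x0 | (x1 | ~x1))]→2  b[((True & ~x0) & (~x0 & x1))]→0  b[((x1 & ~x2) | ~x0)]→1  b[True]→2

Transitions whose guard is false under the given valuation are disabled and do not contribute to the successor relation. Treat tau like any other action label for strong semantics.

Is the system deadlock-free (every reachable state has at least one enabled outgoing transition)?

Answer: DEADLOCK-FREE

Trace:
R = {0,2,3}
  0: b→2  [deg 1]
  2: a→3  tau→0  [deg 2]
  3: a→0  [deg 1]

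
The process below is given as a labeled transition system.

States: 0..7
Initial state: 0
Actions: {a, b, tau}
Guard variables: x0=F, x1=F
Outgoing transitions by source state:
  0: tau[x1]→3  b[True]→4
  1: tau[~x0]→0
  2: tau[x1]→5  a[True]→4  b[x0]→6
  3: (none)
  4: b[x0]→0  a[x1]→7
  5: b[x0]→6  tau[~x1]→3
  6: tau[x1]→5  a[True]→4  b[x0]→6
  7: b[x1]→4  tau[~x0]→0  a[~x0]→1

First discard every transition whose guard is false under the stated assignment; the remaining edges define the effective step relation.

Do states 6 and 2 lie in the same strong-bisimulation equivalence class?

Bisimulation quotient by refinement:
  π0 = {{0,1,2,3,4,5,6,7}}
  π1 = {{0},{1,5},{2,6},{3,4},{7}}
  π2 = {{0},{1},{2,6},{3,4},{5},{7}}
stable after 3 split(s): 6 block(s)
class of 6: {2,6}; class of 2: {2,6}

Answer: BISIMILAR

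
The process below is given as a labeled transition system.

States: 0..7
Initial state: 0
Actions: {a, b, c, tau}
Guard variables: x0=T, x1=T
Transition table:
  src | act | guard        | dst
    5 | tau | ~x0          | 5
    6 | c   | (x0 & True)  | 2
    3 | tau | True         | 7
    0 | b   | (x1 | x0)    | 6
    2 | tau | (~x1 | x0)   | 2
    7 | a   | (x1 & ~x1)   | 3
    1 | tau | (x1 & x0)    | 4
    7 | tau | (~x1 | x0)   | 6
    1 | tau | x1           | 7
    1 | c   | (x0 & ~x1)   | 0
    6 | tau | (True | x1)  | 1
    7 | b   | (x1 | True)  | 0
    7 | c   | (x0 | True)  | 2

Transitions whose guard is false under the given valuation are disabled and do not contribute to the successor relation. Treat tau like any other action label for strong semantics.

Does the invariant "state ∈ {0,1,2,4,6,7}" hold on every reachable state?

Safe = {0,1,2,4,6,7}
Reachable = {0,1,2,4,6,7}
  0: ✓
  1: ✓
  2: ✓
  4: ✓
  6: ✓
  7: ✓

Answer: INVARIANT HOLDS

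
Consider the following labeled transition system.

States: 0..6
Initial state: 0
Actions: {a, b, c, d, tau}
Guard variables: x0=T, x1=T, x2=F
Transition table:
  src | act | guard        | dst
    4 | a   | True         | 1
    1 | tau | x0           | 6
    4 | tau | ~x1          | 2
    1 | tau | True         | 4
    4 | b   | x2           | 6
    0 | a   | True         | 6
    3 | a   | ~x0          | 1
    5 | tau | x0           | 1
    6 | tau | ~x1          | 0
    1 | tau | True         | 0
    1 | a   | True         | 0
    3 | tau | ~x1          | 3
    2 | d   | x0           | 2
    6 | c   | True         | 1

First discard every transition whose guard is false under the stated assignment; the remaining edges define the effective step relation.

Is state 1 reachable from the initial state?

After dropping false guards: 9 live edges.
depth 0: {0}
depth 1: {6}  now seen {0,6}
depth 2: {1}  now seen {0,1,6}
depth 3: {4}  now seen {0,1,4,6}
Reachable = {0,1,4,6}
Path to 1: a·c

Answer: REACHABLE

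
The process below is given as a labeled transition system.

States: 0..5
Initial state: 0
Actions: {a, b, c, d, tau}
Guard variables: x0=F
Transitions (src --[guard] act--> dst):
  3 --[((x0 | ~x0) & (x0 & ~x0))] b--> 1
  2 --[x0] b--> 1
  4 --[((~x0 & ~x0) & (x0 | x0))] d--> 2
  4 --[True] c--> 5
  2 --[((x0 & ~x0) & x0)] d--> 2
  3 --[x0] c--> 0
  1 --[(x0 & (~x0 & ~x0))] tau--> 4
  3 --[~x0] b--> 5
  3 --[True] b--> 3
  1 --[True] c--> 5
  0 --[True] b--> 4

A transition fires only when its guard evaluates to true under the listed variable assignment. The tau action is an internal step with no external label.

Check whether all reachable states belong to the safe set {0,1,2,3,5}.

Answer: INVARIANT VIOLATED at state 4

Working:
Safe = {0,1,2,3,5}
Reachable = {0,4,5}
  0: safe
  4: VIOLATES
  5: safe
counterexample path to 4: b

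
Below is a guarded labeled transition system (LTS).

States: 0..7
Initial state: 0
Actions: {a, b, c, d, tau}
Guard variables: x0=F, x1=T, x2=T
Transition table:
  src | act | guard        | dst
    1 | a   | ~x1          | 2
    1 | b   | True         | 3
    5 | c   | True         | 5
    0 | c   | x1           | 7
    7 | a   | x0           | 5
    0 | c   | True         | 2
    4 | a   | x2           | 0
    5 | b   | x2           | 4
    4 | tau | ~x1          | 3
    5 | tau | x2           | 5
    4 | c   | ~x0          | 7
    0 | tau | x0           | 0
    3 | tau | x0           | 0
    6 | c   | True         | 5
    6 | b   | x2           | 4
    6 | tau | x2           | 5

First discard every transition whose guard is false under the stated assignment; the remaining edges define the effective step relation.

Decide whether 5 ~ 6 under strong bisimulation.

Refine partition for ~:
  P[0] = {{0,1,2,3,4,5,6,7}}
  P[1] = {{0},{1},{2,3,7},{4},{5,6}}
Fixed point at round 2; 5 class(es).
[5]={5,6}  [6]={5,6}

Answer: BISIMILAR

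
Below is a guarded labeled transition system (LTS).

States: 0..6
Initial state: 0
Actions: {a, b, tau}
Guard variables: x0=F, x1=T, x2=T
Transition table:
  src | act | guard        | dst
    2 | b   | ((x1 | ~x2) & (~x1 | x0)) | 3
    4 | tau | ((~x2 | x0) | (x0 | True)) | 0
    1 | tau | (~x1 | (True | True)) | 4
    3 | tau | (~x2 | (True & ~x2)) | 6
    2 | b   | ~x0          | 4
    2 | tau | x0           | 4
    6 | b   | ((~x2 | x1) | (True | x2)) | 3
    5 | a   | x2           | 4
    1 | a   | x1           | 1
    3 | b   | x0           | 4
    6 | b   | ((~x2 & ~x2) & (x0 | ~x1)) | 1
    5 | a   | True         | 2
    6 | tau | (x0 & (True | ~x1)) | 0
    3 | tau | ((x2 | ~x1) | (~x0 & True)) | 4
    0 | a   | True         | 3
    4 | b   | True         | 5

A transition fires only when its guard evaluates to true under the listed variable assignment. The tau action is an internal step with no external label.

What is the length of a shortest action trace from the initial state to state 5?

Breadth-first toward 5:
  Layer 0: {0}
  Layer 1: {3}
  Layer 2: {4}
  Layer 3: {5}
depth(5)=3, e.g. a·tau·b

Answer: 3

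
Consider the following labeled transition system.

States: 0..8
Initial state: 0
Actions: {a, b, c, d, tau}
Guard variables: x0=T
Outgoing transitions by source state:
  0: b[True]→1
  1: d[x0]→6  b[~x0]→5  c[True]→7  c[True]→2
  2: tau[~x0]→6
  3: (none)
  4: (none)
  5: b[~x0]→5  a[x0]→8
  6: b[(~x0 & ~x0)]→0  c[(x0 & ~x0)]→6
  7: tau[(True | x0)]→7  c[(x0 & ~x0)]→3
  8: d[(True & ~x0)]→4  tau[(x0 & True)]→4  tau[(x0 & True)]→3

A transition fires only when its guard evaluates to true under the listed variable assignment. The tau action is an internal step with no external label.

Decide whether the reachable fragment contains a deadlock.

Reachable = {0,1,2,6,7}
  0: b→1  [1 out]
  1: c→2  c→7  d→6  [3 out]
  2: ∅  [deadlock]
  6: ∅  [deadlock]
  7: tau→7  [1 out]
witness 2: b·c

Answer: DEADLOCK at state 2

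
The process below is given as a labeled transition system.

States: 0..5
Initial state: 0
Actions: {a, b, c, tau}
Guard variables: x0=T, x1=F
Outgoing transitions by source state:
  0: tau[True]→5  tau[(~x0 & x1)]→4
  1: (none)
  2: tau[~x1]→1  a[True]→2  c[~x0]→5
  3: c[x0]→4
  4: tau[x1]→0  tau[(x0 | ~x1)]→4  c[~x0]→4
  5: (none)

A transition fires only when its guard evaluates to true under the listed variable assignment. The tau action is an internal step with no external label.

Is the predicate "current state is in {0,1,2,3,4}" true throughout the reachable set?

Allowed set {0,1,2,3,4}
Reachable = {0,5}
  0: ✓
  5: outside
reach 5 via tau — violates

Answer: INVARIANT VIOLATED at state 5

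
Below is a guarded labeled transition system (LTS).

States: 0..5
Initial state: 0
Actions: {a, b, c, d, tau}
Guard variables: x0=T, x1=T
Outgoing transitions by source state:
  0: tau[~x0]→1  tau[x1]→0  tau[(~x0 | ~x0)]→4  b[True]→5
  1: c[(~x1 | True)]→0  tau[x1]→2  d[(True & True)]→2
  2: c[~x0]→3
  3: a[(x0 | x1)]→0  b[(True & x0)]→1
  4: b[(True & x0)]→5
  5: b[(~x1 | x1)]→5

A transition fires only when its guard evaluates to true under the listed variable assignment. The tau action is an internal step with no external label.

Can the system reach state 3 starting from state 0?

9 transition(s) survive guard evaluation.
depth 0: {0}
depth 1: {5}  cumulative {0,5}
Reach set: {0,5}

Answer: UNREACHABLE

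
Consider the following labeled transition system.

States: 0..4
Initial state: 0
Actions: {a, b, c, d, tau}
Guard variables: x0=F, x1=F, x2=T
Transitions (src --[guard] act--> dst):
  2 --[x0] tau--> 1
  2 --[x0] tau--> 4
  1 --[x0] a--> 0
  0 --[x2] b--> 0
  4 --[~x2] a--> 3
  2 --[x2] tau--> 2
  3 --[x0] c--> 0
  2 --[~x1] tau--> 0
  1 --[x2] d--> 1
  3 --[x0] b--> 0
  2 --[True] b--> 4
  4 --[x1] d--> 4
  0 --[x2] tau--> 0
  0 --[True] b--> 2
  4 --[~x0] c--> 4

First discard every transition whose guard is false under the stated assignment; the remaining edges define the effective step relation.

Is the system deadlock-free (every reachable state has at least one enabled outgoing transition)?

Reach set: {0,2,4}
  0: b→0  b→2  tau→0  [deg 3]
  2: b→4  tau→0  tau→2  [deg 3]
  4: c→4  [deg 1]

Answer: DEADLOCK-FREE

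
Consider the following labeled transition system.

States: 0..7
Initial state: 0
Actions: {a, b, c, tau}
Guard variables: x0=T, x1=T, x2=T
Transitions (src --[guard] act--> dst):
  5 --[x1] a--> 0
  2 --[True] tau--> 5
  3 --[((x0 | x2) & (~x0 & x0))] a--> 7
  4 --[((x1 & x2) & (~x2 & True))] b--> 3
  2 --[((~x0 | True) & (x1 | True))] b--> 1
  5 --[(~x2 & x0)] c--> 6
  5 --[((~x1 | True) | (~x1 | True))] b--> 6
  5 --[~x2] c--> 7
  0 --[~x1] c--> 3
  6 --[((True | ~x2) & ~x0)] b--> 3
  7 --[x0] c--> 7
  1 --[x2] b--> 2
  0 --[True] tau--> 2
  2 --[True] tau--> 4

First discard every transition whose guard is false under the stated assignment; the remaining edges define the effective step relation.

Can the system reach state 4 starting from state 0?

Guard filter leaves 8 enabled edge(s).
L0 = {0}
L1 = {2}  total {0,2}
L2 = {1,4,5}  total {0,1,2,4,5}
L3 = {6}  total {0,1,2,4,5,6}
Reachable = {0,1,2,4,5,6}
witness 4: tau·tau

Answer: REACHABLE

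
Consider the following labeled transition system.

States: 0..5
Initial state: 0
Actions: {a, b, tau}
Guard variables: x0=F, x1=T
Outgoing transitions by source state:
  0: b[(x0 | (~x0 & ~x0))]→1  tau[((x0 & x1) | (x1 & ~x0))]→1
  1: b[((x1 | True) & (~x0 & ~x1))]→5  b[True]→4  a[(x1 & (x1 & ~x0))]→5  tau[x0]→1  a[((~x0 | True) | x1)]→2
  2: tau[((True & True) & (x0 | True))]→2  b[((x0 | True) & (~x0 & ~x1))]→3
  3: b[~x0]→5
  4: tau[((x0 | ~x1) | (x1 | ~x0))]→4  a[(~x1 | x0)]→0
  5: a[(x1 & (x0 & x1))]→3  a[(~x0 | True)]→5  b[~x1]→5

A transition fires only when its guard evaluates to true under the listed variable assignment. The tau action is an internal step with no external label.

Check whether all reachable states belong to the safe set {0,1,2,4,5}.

Answer: INVARIANT HOLDS

Analysis:
Inv-set: {0,1,2,4,5}
Reach set: {0,1,2,4,5}
  0: ✓
  1: ✓
  2: ✓
  4: ✓
  5: ✓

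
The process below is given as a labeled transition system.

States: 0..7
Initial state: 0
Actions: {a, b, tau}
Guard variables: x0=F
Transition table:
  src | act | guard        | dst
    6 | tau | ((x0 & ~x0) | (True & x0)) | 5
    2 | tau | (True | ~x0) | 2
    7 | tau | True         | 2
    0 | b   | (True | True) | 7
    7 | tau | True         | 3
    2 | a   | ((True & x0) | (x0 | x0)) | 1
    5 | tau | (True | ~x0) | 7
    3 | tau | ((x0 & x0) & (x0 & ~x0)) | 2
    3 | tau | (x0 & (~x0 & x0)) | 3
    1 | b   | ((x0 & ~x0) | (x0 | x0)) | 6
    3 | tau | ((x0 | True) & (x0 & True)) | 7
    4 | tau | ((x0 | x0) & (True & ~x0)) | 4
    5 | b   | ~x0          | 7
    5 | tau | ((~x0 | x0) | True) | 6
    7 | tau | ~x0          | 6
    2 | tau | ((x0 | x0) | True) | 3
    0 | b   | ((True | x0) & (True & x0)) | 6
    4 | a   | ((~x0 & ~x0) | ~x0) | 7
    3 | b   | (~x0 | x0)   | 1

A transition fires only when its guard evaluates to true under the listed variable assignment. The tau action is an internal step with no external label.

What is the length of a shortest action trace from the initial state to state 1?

Answer: 3

Trace:
BFS to 1:
  depth 0: {0}
  depth 1: {7}
  depth 2: {2,3,6}
  depth 3: {1}
1 enters at depth 3; path b·tau·b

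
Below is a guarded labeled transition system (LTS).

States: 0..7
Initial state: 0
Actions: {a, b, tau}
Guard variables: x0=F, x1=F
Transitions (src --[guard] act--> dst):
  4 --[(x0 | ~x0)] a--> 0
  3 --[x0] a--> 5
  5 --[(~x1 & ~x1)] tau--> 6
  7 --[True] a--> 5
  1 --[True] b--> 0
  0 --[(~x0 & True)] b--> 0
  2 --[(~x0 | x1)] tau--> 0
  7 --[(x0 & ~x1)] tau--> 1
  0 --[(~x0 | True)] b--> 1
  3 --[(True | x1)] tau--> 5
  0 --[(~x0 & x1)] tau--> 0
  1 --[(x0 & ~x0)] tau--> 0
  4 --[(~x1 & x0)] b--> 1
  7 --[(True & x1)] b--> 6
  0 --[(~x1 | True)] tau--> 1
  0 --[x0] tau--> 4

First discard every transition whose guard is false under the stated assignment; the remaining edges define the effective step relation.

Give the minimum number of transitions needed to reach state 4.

Layered search for 4:
  Layer 0: {0}
  Layer 1: {1}
4 never appears.

Answer: UNREACHABLE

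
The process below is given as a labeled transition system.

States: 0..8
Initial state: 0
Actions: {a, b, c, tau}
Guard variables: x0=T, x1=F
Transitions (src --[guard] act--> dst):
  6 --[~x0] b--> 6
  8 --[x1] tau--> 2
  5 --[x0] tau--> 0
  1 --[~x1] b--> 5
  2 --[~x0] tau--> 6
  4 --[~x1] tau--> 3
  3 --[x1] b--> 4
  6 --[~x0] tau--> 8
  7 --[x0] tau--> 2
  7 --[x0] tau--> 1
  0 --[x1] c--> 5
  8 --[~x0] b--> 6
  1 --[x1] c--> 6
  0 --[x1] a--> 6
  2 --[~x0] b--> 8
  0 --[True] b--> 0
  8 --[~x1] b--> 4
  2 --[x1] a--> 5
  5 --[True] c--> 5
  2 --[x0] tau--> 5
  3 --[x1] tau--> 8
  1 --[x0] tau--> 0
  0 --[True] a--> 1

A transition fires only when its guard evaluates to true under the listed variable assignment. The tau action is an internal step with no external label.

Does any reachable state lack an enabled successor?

Answer: DEADLOCK-FREE

Analysis:
R = {0,1,5}
  0: a→1  b→0  [2 exit(s)]
  1: b→5  tau→0  [2 exit(s)]
  5: c→5  tau→0  [2 exit(s)]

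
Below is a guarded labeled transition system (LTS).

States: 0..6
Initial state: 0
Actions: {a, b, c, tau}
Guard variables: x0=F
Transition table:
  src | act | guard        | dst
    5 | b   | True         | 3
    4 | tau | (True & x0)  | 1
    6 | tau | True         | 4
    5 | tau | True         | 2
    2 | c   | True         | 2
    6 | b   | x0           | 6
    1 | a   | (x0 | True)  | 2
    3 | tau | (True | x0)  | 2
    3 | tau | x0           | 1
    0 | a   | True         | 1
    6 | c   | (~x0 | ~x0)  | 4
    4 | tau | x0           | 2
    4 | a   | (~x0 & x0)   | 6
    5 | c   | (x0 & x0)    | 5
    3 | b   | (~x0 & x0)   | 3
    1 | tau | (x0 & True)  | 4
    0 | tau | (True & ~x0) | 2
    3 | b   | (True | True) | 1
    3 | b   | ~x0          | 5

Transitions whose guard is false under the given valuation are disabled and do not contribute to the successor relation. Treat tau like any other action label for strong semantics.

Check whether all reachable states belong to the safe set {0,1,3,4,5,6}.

Answer: INVARIANT VIOLATED at state 2

Working:
Inv-set: {0,1,3,4,5,6}
R = {0,1,2}
  0: ok
  1: ok
  2: ✗ unsafe
reach 2 via tau — violates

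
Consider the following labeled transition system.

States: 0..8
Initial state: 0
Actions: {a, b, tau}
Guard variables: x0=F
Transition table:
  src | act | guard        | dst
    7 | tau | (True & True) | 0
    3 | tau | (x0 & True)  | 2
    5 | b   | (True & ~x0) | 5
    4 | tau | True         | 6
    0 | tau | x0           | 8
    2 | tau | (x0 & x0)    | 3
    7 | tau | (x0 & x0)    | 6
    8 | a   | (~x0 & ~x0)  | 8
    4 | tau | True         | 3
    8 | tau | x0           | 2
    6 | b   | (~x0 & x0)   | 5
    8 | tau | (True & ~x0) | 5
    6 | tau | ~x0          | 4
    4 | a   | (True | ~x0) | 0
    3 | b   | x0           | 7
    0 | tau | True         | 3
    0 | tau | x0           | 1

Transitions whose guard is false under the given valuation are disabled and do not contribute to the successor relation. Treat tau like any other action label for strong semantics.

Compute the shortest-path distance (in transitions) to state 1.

Layered search for 1:
  Layer 0: {0}
  Layer 1: {3}
1 never appears.

Answer: UNREACHABLE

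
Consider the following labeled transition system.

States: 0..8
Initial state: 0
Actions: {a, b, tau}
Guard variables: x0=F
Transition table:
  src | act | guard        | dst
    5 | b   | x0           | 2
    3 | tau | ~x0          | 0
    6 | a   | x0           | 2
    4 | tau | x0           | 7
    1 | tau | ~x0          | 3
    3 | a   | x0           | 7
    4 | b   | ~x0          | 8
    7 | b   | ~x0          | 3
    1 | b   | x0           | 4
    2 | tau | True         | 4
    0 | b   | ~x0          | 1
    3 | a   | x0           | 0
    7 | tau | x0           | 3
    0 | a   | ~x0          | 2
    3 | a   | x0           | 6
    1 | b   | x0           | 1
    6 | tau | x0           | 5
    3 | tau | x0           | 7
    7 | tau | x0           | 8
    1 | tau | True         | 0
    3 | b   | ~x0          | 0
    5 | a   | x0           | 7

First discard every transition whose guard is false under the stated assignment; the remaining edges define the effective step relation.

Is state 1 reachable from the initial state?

After dropping false guards: 9 live edges.
L0 = {0}
L1 = {1,2}  cumulative {0,1,2}
L2 = {3,4}  cumulative {0,1,2,3,4}
L3 = {8}  cumulative {0,1,2,3,4,8}
Reach set: {0,1,2,3,4,8}
Path to 1: b

Answer: REACHABLE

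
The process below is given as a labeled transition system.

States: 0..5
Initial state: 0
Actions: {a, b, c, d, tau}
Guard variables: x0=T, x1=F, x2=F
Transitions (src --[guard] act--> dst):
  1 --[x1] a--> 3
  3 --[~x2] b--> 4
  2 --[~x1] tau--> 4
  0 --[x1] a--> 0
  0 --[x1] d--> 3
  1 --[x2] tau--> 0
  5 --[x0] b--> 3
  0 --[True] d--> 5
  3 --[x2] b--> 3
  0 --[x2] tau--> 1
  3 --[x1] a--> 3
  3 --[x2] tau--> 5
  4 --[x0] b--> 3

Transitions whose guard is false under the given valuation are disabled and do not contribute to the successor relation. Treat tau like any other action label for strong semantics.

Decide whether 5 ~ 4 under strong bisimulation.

Compute ~ classes (split until stable):
  P[0] = {{0,1,2,3,4,5}}
  P[1] = {{0},{1},{2},{3,4,5}}
4 equivalence class(es) (converged in 2)
class of 5: {3,4,5}; class of 4: {3,4,5}

Answer: BISIMILAR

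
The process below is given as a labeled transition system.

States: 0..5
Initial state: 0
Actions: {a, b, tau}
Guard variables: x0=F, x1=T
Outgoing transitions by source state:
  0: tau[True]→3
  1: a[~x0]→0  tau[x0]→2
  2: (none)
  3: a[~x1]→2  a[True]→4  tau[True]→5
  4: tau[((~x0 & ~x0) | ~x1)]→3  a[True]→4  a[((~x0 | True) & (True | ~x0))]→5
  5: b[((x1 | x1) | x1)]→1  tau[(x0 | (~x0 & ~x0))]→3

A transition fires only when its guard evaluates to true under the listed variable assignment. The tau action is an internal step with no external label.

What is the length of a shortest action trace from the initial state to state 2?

Answer: UNREACHABLE

Working:
Breadth-first toward 2:
  L0 = {0}
  L1 = {3}
  L2 = {4,5}
  L3 = {1}
2 never appears.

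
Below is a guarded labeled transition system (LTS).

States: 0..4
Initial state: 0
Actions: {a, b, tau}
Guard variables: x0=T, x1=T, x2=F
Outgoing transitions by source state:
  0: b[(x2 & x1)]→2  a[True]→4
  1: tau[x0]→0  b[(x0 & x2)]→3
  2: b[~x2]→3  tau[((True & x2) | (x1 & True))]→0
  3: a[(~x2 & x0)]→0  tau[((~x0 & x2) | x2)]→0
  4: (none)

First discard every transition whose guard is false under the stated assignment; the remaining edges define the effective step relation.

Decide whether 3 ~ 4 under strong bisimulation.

Answer: NOT BISIMILAR

Trace:
Bisimulation quotient by refinement:
  P[0] = {{0,1,2,3,4}}
  P[1] = {{0,3},{1},{2},{4}}
  P[2] = {{0},{1},{2},{3},{4}}
5 equivalence class(es) (converged in 3)
class of 3: {3}; class of 4: {4}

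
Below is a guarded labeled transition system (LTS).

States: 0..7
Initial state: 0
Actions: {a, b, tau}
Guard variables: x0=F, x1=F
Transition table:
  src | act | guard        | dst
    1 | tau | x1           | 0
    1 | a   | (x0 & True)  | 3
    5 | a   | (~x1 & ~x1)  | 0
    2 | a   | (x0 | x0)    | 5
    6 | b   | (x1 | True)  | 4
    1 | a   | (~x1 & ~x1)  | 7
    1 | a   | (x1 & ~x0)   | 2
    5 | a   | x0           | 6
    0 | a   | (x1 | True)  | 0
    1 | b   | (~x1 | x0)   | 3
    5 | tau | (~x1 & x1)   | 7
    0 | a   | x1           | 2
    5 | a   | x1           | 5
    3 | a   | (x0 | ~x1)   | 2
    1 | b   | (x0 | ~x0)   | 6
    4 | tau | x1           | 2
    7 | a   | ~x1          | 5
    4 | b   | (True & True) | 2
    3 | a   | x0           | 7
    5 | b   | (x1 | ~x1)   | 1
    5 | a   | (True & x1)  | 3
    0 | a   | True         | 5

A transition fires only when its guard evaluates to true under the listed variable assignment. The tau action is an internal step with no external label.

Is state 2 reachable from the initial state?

Answer: REACHABLE

Analysis:
After dropping false guards: 11 live edges.
Layer 0: {0}
Layer 1: {5}  cumulative {0,5}
Layer 2: {1}  cumulative {0,1,5}
Layer 3: {3,6,7}  cumulative {0,1,3,5,6,7}
Layer 4: {2,4}  cumulative {0,1,2,3,4,5,6,7}
Reachable = {0,1,2,3,4,5,6,7}
Path to 2: a·b·b·a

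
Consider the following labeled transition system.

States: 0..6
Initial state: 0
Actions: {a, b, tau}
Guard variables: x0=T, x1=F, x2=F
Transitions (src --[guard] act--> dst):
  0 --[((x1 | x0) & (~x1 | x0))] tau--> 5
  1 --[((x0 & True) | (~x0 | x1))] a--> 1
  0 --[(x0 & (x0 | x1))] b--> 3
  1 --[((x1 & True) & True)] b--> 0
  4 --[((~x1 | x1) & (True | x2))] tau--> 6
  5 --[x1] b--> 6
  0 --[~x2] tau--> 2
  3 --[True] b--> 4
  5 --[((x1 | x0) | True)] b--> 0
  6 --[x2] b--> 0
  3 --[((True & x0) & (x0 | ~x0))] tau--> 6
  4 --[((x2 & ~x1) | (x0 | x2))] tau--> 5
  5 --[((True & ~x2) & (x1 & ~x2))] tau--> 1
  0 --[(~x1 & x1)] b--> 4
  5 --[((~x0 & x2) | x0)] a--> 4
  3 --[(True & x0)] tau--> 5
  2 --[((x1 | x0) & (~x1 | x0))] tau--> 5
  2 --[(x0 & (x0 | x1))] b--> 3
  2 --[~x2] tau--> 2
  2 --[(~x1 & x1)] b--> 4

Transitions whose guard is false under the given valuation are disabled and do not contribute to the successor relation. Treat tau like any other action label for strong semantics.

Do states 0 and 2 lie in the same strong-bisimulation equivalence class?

Answer: BISIMILAR

Analysis:
Compute ~ classes (split until stable):
  P[0] = {{0,1,2,3,4,5,6}}
  P[1] = {{0,2,3},{1},{4},{5},{6}}
  P[2] = {{0,2},{1},{3},{4},{5},{6}}
Fixed point at round 3; 6 class(es).
class of 0: {0,2}; class of 2: {0,2}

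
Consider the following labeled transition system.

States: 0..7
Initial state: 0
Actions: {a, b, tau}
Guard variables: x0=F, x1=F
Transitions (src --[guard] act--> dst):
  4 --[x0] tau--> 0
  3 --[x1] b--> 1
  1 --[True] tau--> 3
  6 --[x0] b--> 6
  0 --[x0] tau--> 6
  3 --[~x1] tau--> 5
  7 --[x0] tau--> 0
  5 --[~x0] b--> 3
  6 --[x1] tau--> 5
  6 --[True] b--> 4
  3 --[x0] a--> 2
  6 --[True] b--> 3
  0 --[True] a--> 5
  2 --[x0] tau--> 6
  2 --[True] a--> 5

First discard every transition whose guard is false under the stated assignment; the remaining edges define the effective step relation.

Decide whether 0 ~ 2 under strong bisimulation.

Answer: BISIMILAR

Analysis:
Bisimulation quotient by refinement:
  round 0: {{0,1,2,3,4,5,6,7}}
  round 1: {{0,2},{1,3},{4,7},{5,6}}
  round 2: {{0,2},{1},{3},{4,7},{5},{6}}
6 equivalence class(es) (converged in 3)
[0]={0,2}  [2]={0,2}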